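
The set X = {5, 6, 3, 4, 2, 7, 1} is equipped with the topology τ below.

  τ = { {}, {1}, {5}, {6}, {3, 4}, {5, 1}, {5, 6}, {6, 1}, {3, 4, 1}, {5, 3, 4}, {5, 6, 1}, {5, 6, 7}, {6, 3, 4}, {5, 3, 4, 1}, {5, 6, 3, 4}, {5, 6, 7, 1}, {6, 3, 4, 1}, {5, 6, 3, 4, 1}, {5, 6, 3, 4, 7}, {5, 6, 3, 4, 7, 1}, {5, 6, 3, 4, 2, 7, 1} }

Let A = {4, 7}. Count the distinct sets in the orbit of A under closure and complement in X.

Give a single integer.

10

cl via duality: int({5, 6, 3, 2, 1}) = {5, 6, 1}, so X∖{5, 6, 1} = {3, 4, 2, 7}
Write k for closure, c for complement:
  1. A     = {4, 7}
  2. kA    = {3, 4, 2, 7}
  3. cA    = {5, 6, 3, 2, 1}
  4. ckA   = {5, 6, 1}
  5. kcA   = {5, 6, 3, 4, 2, 7, 1}
  6. kckA  = {5, 6, 2, 7, 1}
  7. ckcA  = {}
  8. ckckA = {3, 4}
  9. kckckA = {3, 4, 2}
  10. ckckckA = {5, 6, 7, 1}
applying k or c yields no new set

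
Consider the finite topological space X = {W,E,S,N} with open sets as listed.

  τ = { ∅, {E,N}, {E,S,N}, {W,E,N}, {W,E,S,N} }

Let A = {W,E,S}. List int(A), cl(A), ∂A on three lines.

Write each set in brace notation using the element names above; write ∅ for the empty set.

open subsets of A: ∅; so int(A) = ∅
closure: X∖int(X∖A) = X∖∅ = {W,E,S,N}
∂A = {W,E,S,N} minus ∅ = {W,E,S,N}

int(A) = ∅
cl(A)  = {W,E,S,N}
∂A     = {W,E,S,N}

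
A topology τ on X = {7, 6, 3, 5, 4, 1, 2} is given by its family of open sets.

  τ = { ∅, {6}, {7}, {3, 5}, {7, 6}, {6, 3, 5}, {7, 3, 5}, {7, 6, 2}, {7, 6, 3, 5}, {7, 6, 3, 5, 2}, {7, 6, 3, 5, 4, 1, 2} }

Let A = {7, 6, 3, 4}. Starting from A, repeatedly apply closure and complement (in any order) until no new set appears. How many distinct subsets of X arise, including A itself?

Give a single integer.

10

cl via duality: int({5, 1, 2}) = ∅, so X∖∅ = {7, 6, 3, 5, 4, 1, 2}
Write k for closure, c for complement:
  1. A     = {7, 6, 3, 4}
  2. kA    = {7, 6, 3, 5, 4, 1, 2}
  3. cA    = {5, 1, 2}
  4. ckA   = ∅
  5. kcA   = {3, 5, 4, 1, 2}
  6. ckcA  = {7, 6}
  7. kckcA = {7, 6, 4, 1, 2}
  8. ckckcA = {3, 5}
  9. kckckcA = {3, 5, 4, 1}
  10. ckckckcA = {7, 6, 2}
applying k or c yields no new set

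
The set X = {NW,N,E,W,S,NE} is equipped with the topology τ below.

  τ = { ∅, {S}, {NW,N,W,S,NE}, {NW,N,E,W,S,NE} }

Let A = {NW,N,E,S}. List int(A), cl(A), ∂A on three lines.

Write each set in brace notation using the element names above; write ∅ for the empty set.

int(A) = {S}
cl(A)  = {NW,N,E,W,S,NE}
∂A     = {NW,N,E,W,NE}

interior: largest open inside A is {S} (from ∅, {S})
cl via duality: int({W,NE}) = ∅, so X∖∅ = {NW,N,E,W,S,NE}
cl∖int = {NW,N,E,W,NE}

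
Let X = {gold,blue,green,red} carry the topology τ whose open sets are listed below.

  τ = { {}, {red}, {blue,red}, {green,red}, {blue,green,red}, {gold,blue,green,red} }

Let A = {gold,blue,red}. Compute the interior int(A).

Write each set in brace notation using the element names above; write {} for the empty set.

interior: largest open inside A is {blue,red} (from {}, {red}, {blue,red})

{blue,red}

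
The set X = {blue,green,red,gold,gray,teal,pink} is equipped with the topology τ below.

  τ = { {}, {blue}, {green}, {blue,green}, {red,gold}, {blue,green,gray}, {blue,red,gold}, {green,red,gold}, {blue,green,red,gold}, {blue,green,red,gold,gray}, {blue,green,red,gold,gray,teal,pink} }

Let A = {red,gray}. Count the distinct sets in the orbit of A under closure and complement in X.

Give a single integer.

X∖A={blue,green,gold,teal,pink}, int(X∖A)={blue,green}, hence cl(A)={red,gold,gray,teal,pink}
Orbit (k=closure, c=complement):
  1. A     = {red,gray}
  2. kA    = {red,gold,gray,teal,pink}
  3. cA    = {blue,green,gold,teal,pink}
  4. ckA   = {blue,green}
  5. kcA   = {blue,green,red,gold,gray,teal,pink}
  6. kckA  = {blue,green,gray,teal,pink}
  7. ckcA  = {}
  8. ckckA = {red,gold}
  9. kckckA = {red,gold,teal,pink}
  10. ckckckA = {blue,green,gray}
(closed under both — stop)

10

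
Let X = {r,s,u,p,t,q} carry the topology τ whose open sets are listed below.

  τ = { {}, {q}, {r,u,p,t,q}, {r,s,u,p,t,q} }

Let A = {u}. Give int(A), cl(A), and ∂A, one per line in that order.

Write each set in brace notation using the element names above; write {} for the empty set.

interior: largest open inside A is {} (from {})
cl via duality: int({r,s,p,t,q}) = {q}, so X∖{q} = {r,s,u,p,t}
cl∖int = {r,s,u,p,t}

int(A) = {}
cl(A)  = {r,s,u,p,t}
∂A     = {r,s,u,p,t}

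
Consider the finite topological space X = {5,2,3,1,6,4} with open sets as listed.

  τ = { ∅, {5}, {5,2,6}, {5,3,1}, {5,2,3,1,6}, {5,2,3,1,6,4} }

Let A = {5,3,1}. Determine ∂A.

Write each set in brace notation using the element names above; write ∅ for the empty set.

{2,6,4}

opens ⊆ A: ∅, {5}, {5,3,1}; union → int = {5,3,1}
complement {2,6,4}; its interior ∅; cl(A) = X∖∅ = {5,2,3,1,6,4}
boundary = {5,2,3,1,6,4} ∖ {5,3,1} = {2,6,4}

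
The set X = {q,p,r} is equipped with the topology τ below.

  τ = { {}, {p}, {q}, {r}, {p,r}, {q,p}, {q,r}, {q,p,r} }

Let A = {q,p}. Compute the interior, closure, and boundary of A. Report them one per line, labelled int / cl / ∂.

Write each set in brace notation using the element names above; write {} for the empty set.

interior: largest open inside A is {q,p} (from {}, {q}, {p}, {q,p})
cl via duality: int({r}) = {r}, so X∖{r} = {q,p}
cl∖int = {}

int(A) = {q,p}
cl(A)  = {q,p}
∂A     = {}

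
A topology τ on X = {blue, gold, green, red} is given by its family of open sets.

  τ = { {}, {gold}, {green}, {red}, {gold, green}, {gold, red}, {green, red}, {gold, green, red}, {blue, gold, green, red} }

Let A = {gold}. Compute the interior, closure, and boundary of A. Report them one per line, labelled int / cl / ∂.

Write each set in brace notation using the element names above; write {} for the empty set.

interior: largest open inside A is {gold} (from {}, {gold})
cl via duality: int({blue, green, red}) = {green, red}, so X∖{green, red} = {blue, gold}
cl∖int = {blue}

int(A) = {gold}
cl(A)  = {blue, gold}
∂A     = {blue}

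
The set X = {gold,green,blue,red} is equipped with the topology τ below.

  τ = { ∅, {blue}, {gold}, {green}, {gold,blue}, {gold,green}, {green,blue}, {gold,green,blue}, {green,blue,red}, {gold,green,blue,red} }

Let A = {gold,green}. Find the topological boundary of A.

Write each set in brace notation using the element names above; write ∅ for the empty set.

{red}

interior: largest open inside A is {gold,green} (from ∅, {gold}, {green}, {gold,green})
cl via duality: int({blue,red}) = {blue}, so X∖{blue} = {gold,green,red}
cl∖int = {red}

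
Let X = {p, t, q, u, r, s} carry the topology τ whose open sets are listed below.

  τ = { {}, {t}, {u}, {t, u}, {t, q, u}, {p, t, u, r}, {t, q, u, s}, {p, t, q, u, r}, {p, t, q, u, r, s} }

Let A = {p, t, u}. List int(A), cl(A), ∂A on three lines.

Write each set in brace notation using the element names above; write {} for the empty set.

interior: largest open inside A is {t, u} (from {}, {t}, {u}, {t, u})
cl via duality: int({q, r, s}) = {}, so X∖{} = {p, t, q, u, r, s}
cl∖int = {p, q, r, s}

int(A) = {t, u}
cl(A)  = {p, t, q, u, r, s}
∂A     = {p, q, r, s}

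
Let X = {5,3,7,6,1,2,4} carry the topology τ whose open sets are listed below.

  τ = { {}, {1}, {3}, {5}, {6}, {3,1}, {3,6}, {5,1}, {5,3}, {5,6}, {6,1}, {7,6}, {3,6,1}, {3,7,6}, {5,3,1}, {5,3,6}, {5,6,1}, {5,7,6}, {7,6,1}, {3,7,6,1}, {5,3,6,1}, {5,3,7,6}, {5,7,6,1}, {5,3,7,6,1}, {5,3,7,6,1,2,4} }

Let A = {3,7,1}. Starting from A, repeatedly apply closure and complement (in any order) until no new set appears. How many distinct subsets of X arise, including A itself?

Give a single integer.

X∖A={5,6,2,4}, int(X∖A)={5,6}, hence cl(A)={3,7,1,2,4}
Orbit (k=closure, c=complement):
  1. A     = {3,7,1}
  2. kA    = {3,7,1,2,4}
  3. cA    = {5,6,2,4}
  4. ckA   = {5,6}
  5. kcA   = {5,7,6,2,4}
  6. ckcA  = {3,1}
  7. kckcA = {3,1,2,4}
  8. ckckcA = {5,7,6}
(closed under both — stop)

8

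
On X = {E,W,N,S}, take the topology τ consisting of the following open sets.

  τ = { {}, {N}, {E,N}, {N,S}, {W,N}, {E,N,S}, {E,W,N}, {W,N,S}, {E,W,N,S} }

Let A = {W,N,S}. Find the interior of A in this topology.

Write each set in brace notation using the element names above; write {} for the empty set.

open subsets of A: {}, {N}, {N,S}, {W,N}, {W,N,S}; so int(A) = {W,N,S}

{W,N,S}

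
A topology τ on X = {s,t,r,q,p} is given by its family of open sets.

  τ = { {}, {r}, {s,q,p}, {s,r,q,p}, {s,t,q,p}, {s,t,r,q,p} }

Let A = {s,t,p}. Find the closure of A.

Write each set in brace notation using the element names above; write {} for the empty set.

{s,t,q,p}

cl via duality: int({r,q}) = {r}, so X∖{r} = {s,t,q,p}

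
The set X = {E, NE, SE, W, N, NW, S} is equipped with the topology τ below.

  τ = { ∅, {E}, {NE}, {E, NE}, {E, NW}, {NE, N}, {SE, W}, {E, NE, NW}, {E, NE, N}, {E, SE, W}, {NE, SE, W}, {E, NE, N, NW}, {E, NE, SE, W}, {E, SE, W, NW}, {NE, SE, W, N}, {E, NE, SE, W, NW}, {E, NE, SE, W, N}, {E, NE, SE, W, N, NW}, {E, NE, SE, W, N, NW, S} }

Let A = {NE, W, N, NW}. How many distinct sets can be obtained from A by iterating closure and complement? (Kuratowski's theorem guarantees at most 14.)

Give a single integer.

cl via duality: int({E, SE, S}) = {E}, so X∖{E} = {NE, SE, W, N, NW, S}
Write k for closure, c for complement:
  1. A     = {NE, W, N, NW}
  2. kA    = {NE, SE, W, N, NW, S}
  3. cA    = {E, SE, S}
  4. ckA   = {E}
  5. kcA   = {E, SE, W, NW, S}
  6. kckA  = {E, NW, S}
  7. ckcA  = {NE, N}
  8. ckckA = {NE, SE, W, N}
  9. kckcA = {NE, N, S}
  10. kckckA = {NE, SE, W, N, S}
  11. ckckcA = {E, SE, W, NW}
  12. ckckckA = {E, NW}
applying k or c yields no new set

12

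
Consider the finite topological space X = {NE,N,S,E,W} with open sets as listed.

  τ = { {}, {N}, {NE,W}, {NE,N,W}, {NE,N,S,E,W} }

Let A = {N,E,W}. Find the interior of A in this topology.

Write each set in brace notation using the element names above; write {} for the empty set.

opens ⊆ A: {}, {N}; union → int = {N}

{N}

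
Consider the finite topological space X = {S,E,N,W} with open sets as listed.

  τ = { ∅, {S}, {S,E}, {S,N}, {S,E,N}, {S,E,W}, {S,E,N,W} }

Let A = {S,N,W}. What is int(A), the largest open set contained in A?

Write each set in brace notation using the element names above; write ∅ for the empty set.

{S,N}

interior: largest open inside A is {S,N} (from ∅, {S}, {S,N})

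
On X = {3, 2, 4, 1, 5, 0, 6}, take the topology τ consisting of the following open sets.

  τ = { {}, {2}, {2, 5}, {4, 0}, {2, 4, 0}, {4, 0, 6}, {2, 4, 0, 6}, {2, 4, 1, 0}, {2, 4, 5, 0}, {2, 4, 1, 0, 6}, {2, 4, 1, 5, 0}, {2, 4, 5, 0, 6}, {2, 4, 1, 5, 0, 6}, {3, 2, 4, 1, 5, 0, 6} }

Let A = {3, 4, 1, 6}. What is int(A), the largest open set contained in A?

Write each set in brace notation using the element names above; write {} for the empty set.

{}

U open, U⊆A: {}. int(A) = ⋃ = {}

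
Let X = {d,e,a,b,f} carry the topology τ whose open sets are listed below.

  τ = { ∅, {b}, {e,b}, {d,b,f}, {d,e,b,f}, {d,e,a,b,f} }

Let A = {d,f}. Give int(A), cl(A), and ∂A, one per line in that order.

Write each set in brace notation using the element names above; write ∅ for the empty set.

interior: largest open inside A is ∅ (from ∅)
cl via duality: int({e,a,b}) = {e,b}, so X∖{e,b} = {d,a,f}
cl∖int = {d,a,f}

int(A) = ∅
cl(A)  = {d,a,f}
∂A     = {d,a,f}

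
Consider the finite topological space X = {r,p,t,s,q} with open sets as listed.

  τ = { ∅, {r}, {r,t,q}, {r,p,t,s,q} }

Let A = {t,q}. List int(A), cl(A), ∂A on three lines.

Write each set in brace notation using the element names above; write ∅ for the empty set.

opens ⊆ A: ∅; union → int = ∅
complement {r,p,s}; its interior {r}; cl(A) = X∖{r} = {p,t,s,q}
boundary = {p,t,s,q} ∖ ∅ = {p,t,s,q}

int(A) = ∅
cl(A)  = {p,t,s,q}
∂A     = {p,t,s,q}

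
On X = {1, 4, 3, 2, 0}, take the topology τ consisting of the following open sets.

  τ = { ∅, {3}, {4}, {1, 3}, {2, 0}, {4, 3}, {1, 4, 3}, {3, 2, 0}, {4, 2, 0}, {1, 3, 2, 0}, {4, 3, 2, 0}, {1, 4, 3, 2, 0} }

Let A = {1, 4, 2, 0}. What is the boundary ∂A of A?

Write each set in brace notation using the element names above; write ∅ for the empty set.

{1}

U open, U⊆A: ∅, {4}, {2, 0}, {4, 2, 0}. int(A) = ⋃ = {4, 2, 0}
X∖A={3}, int(X∖A)={3}, hence cl(A)={1, 4, 2, 0}
∂A: remove int from cl → {1}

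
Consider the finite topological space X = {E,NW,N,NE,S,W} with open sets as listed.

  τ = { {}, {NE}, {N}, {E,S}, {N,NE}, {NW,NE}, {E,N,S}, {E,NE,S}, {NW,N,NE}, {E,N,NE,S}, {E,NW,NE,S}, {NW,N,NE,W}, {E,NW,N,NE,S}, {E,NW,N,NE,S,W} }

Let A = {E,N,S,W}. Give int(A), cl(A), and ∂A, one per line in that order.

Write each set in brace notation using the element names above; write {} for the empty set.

interior: largest open inside A is {E,N,S} (from {}, {N}, {E,S}, {E,N,S})
cl via duality: int({NW,NE}) = {NW,NE}, so X∖{NW,NE} = {E,N,S,W}
cl∖int = {W}

int(A) = {E,N,S}
cl(A)  = {E,N,S,W}
∂A     = {W}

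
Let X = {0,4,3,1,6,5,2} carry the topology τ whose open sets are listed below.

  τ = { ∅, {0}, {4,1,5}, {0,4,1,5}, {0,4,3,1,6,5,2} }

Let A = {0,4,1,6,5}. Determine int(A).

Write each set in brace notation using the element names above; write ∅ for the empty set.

U open, U⊆A: ∅, {0}, {4,1,5}, {0,4,1,5}. int(A) = ⋃ = {0,4,1,5}

{0,4,1,5}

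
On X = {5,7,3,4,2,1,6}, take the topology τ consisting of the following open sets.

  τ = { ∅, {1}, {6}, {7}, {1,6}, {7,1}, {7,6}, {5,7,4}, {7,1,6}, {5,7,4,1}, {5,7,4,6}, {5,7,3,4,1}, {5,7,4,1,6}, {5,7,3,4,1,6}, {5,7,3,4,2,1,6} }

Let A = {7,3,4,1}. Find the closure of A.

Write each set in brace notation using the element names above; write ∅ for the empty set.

cl via duality: int({5,2,6}) = {6}, so X∖{6} = {5,7,3,4,2,1}

{5,7,3,4,2,1}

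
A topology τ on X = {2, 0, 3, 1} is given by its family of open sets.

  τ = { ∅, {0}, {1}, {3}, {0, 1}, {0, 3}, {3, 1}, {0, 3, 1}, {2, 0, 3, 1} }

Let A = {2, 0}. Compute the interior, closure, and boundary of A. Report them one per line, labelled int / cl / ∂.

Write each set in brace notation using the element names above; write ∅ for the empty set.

interior: largest open inside A is {0} (from ∅, {0})
cl via duality: int({3, 1}) = {3, 1}, so X∖{3, 1} = {2, 0}
cl∖int = {2}

int(A) = {0}
cl(A)  = {2, 0}
∂A     = {2}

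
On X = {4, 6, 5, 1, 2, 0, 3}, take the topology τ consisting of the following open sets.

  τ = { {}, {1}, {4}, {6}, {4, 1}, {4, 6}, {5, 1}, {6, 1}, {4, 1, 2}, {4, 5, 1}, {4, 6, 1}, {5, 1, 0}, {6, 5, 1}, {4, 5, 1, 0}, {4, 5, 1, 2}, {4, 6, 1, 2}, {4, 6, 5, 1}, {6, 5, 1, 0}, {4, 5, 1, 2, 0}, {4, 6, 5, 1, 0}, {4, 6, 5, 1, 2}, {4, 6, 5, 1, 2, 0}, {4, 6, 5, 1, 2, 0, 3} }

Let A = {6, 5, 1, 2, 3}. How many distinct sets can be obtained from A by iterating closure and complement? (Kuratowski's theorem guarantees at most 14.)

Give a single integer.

8

closure: X∖int(X∖A) = X∖{4} = {6, 5, 1, 2, 0, 3}
Let k=closure and c=complement:
  1. A     = {6, 5, 1, 2, 3}
  2. kA    = {6, 5, 1, 2, 0, 3}
  3. cA    = {4, 0}
  4. ckA   = {4}
  5. kcA   = {4, 2, 0, 3}
  6. kckA  = {4, 2, 3}
  7. ckcA  = {6, 5, 1}
  8. ckckA = {6, 5, 1, 0}
— saturated at 8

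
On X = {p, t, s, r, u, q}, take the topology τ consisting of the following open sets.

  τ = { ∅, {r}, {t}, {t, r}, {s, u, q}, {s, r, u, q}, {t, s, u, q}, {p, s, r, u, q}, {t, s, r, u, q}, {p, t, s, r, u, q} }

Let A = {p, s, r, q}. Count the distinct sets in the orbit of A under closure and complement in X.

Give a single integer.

cl via duality: int({t, u}) = {t}, so X∖{t} = {p, s, r, u, q}
Write k for closure, c for complement:
  1. A     = {p, s, r, q}
  2. kA    = {p, s, r, u, q}
  3. cA    = {t, u}
  4. ckA   = {t}
  5. kcA   = {p, t, s, u, q}
  6. ckcA  = {r}
  7. kckcA = {p, r}
  8. ckckcA = {t, s, u, q}
applying k or c yields no new set

8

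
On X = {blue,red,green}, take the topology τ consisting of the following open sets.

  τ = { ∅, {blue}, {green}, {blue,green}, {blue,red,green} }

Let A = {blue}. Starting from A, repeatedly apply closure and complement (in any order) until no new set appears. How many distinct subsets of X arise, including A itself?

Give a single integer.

complement {red,green}; its interior {green}; cl(A) = X∖{green} = {blue,red}
With k = closure, c = complement:
  1. A     = {blue}
  2. kA    = {blue,red}
  3. cA    = {red,green}
  4. ckA   = {green}
k, c of each give nothing new

4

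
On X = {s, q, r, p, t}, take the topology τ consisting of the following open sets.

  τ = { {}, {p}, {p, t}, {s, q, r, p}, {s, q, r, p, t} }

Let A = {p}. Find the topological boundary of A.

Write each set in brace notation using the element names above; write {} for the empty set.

{s, q, r, t}

opens ⊆ A: {}, {p}; union → int = {p}
complement {s, q, r, t}; its interior {}; cl(A) = X∖{} = {s, q, r, p, t}
boundary = {s, q, r, p, t} ∖ {p} = {s, q, r, t}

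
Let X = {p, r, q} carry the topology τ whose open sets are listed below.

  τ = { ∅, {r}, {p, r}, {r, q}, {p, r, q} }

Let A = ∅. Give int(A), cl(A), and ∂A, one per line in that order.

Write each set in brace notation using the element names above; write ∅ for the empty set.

int(A) = ∅
cl(A)  = ∅
∂A     = ∅

interior: largest open inside A is ∅ (from ∅)
cl via duality: int({p, r, q}) = {p, r, q}, so X∖{p, r, q} = ∅
cl∖int = ∅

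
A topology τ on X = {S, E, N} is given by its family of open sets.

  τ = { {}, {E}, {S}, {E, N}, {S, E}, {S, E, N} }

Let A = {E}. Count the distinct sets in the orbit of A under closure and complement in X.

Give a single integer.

4

cl via duality: int({S, N}) = {S}, so X∖{S} = {E, N}
Write k for closure, c for complement:
  1. A     = {E}
  2. kA    = {E, N}
  3. cA    = {S, N}
  4. ckA   = {S}
applying k or c yields no new set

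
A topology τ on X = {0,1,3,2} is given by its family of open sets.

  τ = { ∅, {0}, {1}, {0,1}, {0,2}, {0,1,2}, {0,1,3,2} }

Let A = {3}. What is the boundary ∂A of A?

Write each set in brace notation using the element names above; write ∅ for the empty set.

U open, U⊆A: ∅. int(A) = ⋃ = ∅
X∖A={0,1,2}, int(X∖A)={0,1,2}, hence cl(A)={3}
∂A: remove int from cl → {3}

{3}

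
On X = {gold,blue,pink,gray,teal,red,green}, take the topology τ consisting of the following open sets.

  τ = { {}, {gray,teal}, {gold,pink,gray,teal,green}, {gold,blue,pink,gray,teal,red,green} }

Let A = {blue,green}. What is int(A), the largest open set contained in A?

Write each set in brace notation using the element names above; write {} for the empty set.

U open, U⊆A: {}. int(A) = ⋃ = {}

{}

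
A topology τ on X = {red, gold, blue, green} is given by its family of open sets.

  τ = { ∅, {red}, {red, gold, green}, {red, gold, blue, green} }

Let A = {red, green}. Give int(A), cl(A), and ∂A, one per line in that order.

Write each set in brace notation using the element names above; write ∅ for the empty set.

interior: largest open inside A is {red} (from ∅, {red})
cl via duality: int({gold, blue}) = ∅, so X∖∅ = {red, gold, blue, green}
cl∖int = {gold, blue, green}

int(A) = {red}
cl(A)  = {red, gold, blue, green}
∂A     = {gold, blue, green}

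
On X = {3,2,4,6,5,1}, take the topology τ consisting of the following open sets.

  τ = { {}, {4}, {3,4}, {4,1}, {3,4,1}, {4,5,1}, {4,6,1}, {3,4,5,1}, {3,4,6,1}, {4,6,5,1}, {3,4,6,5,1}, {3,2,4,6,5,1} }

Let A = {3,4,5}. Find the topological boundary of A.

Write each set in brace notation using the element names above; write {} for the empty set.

interior: largest open inside A is {3,4} (from {}, {4}, {3,4})
cl via duality: int({2,6,1}) = {}, so X∖{} = {3,2,4,6,5,1}
cl∖int = {2,6,5,1}

{2,6,5,1}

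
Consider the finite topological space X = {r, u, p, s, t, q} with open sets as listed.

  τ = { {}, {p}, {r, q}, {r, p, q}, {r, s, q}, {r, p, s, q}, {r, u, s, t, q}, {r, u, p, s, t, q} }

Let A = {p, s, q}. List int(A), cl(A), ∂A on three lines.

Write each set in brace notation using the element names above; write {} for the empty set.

int(A) = {p}
cl(A)  = {r, u, p, s, t, q}
∂A     = {r, u, s, t, q}

opens ⊆ A: {}, {p}; union → int = {p}
complement {r, u, t}; its interior {}; cl(A) = X∖{} = {r, u, p, s, t, q}
boundary = {r, u, p, s, t, q} ∖ {p} = {r, u, s, t, q}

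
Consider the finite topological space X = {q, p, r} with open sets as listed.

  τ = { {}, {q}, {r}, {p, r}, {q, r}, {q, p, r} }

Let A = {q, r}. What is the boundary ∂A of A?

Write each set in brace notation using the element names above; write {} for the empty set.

open subsets of A: {}, {q}, {r}, {q, r}; so int(A) = {q, r}
closure: X∖int(X∖A) = X∖{} = {q, p, r}
∂A = {q, p, r} minus {q, r} = {p}

{p}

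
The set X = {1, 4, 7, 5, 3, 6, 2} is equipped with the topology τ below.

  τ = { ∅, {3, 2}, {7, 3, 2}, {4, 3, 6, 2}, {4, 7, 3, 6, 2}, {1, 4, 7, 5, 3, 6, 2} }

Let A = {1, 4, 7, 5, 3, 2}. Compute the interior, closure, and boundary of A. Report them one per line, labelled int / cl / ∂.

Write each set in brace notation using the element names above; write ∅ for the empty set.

int(A) = {7, 3, 2}
cl(A)  = {1, 4, 7, 5, 3, 6, 2}
∂A     = {1, 4, 5, 6}

interior: largest open inside A is {7, 3, 2} (from ∅, {3, 2}, {7, 3, 2})
cl via duality: int({6}) = ∅, so X∖∅ = {1, 4, 7, 5, 3, 6, 2}
cl∖int = {1, 4, 5, 6}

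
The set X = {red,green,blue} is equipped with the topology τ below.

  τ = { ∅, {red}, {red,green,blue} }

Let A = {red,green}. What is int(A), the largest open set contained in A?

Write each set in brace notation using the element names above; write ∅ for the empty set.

{red}

opens ⊆ A: ∅, {red}; union → int = {red}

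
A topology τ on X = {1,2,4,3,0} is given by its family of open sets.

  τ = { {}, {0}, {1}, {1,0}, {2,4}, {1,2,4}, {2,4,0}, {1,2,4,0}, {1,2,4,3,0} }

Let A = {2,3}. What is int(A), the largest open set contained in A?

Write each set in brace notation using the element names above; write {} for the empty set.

{}

U open, U⊆A: {}. int(A) = ⋃ = {}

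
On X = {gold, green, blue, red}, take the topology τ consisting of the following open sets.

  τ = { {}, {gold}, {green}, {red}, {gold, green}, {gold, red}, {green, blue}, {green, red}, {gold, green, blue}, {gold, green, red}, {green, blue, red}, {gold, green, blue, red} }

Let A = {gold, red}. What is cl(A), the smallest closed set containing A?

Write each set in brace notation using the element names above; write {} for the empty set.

closure: X∖int(X∖A) = X∖{green, blue} = {gold, red}

{gold, red}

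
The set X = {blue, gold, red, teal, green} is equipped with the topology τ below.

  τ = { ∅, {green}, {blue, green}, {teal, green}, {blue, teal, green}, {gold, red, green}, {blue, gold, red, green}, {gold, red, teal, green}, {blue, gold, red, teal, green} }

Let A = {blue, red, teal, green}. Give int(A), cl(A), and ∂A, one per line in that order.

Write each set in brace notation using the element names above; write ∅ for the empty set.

int(A) = {blue, teal, green}
cl(A)  = {blue, gold, red, teal, green}
∂A     = {gold, red}

open subsets of A: ∅, {green}, {blue, green}, {teal, green}, {blue, teal, green}; so int(A) = {blue, teal, green}
closure: X∖int(X∖A) = X∖∅ = {blue, gold, red, teal, green}
∂A = {blue, gold, red, teal, green} minus {blue, teal, green} = {gold, red}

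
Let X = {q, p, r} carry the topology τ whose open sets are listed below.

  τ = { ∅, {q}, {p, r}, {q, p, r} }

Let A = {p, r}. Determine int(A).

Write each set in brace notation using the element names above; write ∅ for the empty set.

{p, r}

U open, U⊆A: ∅, {p, r}. int(A) = ⋃ = {p, r}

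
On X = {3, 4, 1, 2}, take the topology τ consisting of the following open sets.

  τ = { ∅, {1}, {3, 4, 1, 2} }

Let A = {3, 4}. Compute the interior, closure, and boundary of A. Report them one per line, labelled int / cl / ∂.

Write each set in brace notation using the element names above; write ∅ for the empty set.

open subsets of A: ∅; so int(A) = ∅
closure: X∖int(X∖A) = X∖{1} = {3, 4, 2}
∂A = {3, 4, 2} minus ∅ = {3, 4, 2}

int(A) = ∅
cl(A)  = {3, 4, 2}
∂A     = {3, 4, 2}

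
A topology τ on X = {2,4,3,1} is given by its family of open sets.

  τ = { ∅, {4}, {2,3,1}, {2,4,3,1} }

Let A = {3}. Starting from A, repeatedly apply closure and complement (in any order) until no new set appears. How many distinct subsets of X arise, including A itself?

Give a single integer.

cl via duality: int({2,4,1}) = {4}, so X∖{4} = {2,3,1}
Write k for closure, c for complement:
  1. A     = {3}
  2. kA    = {2,3,1}
  3. cA    = {2,4,1}
  4. ckA   = {4}
  5. kcA   = {2,4,3,1}
  6. ckcA  = ∅
applying k or c yields no new set

6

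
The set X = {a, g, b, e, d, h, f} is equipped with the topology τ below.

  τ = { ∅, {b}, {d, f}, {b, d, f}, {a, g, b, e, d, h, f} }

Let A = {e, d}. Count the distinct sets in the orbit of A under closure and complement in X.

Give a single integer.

cl via duality: int({a, g, b, h, f}) = {b}, so X∖{b} = {a, g, e, d, h, f}
Write k for closure, c for complement:
  1. A     = {e, d}
  2. kA    = {a, g, e, d, h, f}
  3. cA    = {a, g, b, h, f}
  4. ckA   = {b}
  5. kcA   = {a, g, b, e, d, h, f}
  6. kckA  = {a, g, b, e, h}
  7. ckcA  = ∅
  8. ckckA = {d, f}
applying k or c yields no new set

8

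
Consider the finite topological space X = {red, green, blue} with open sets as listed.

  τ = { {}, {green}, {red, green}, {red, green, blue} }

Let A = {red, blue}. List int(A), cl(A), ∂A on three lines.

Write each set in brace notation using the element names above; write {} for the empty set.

int(A) = {}
cl(A)  = {red, blue}
∂A     = {red, blue}

open subsets of A: {}; so int(A) = {}
closure: X∖int(X∖A) = X∖{green} = {red, blue}
∂A = {red, blue} minus {} = {red, blue}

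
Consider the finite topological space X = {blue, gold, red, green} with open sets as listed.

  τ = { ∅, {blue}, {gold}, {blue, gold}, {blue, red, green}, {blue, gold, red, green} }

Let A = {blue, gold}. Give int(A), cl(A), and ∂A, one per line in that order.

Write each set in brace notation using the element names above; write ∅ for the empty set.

opens ⊆ A: ∅, {gold}, {blue}, {blue, gold}; union → int = {blue, gold}
complement {red, green}; its interior ∅; cl(A) = X∖∅ = {blue, gold, red, green}
boundary = {blue, gold, red, green} ∖ {blue, gold} = {red, green}

int(A) = {blue, gold}
cl(A)  = {blue, gold, red, green}
∂A     = {red, green}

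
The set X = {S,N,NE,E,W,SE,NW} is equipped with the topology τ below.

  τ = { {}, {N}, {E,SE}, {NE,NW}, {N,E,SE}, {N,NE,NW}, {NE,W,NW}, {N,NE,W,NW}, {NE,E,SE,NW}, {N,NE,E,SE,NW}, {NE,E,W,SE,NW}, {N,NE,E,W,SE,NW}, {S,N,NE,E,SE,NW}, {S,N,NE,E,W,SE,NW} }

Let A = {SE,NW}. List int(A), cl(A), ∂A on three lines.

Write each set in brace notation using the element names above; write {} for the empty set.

int(A) = {}
cl(A)  = {S,NE,E,W,SE,NW}
∂A     = {S,NE,E,W,SE,NW}

interior: largest open inside A is {} (from {})
cl via duality: int({S,N,NE,E,W}) = {N}, so X∖{N} = {S,NE,E,W,SE,NW}
cl∖int = {S,NE,E,W,SE,NW}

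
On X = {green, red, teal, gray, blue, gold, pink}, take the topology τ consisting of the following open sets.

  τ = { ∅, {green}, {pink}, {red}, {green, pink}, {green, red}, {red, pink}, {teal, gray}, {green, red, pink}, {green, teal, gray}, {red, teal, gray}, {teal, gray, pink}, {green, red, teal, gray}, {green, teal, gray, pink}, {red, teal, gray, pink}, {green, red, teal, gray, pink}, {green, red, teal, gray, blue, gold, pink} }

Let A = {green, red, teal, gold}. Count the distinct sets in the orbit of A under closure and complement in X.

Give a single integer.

X∖A={gray, blue, pink}, int(X∖A)={pink}, hence cl(A)={green, red, teal, gray, blue, gold}
Orbit (k=closure, c=complement):
  1. A     = {green, red, teal, gold}
  2. kA    = {green, red, teal, gray, blue, gold}
  3. cA    = {gray, blue, pink}
  4. ckA   = {pink}
  5. kcA   = {teal, gray, blue, gold, pink}
  6. kckA  = {blue, gold, pink}
  7. ckcA  = {green, red}
  8. ckckA = {green, red, teal, gray}
  9. kckcA = {green, red, blue, gold}
  10. ckckcA = {teal, gray, pink}
(closed under both — stop)

10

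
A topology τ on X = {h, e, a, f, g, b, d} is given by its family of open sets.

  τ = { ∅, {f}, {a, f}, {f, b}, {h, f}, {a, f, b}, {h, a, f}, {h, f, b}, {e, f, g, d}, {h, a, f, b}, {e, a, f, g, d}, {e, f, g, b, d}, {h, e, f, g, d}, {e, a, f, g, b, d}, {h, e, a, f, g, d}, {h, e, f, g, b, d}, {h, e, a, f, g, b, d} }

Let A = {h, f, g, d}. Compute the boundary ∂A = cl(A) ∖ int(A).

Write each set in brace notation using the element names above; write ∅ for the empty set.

interior: largest open inside A is {h, f} (from ∅, {f}, {h, f})
cl via duality: int({e, a, b}) = ∅, so X∖∅ = {h, e, a, f, g, b, d}
cl∖int = {e, a, g, b, d}

{e, a, g, b, d}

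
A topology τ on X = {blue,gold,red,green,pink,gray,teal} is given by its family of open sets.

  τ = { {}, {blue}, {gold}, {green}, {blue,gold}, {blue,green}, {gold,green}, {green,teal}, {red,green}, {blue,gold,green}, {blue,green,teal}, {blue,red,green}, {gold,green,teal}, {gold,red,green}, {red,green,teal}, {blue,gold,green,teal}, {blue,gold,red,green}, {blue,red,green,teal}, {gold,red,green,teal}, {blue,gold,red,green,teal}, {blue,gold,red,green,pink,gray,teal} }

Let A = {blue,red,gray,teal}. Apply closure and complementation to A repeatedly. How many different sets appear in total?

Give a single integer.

8

complement {gold,green,pink}; its interior {gold,green}; cl(A) = X∖{gold,green} = {blue,red,pink,gray,teal}
With k = closure, c = complement:
  1. A     = {blue,red,gray,teal}
  2. kA    = {blue,red,pink,gray,teal}
  3. cA    = {gold,green,pink}
  4. ckA   = {gold,green}
  5. kcA   = {gold,red,green,pink,gray,teal}
  6. ckcA  = {blue}
  7. kckcA = {blue,pink,gray}
  8. ckckcA = {gold,red,green,teal}
k, c of each give nothing new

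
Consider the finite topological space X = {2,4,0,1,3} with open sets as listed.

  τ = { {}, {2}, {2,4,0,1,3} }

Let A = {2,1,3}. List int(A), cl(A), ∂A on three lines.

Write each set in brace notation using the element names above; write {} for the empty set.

U open, U⊆A: {}, {2}. int(A) = ⋃ = {2}
X∖A={4,0}, int(X∖A)={}, hence cl(A)={2,4,0,1,3}
∂A: remove int from cl → {4,0,1,3}

int(A) = {2}
cl(A)  = {2,4,0,1,3}
∂A     = {4,0,1,3}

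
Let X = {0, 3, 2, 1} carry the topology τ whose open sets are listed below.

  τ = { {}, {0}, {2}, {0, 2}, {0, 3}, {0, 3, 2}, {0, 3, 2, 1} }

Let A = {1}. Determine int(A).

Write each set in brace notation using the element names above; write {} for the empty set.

opens ⊆ A: {}; union → int = {}

{}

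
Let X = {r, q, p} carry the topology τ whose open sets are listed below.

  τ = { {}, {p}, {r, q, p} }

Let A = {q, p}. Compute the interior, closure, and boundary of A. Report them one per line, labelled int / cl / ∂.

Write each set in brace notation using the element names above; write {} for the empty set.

open subsets of A: {}, {p}; so int(A) = {p}
closure: X∖int(X∖A) = X∖{} = {r, q, p}
∂A = {r, q, p} minus {p} = {r, q}

int(A) = {p}
cl(A)  = {r, q, p}
∂A     = {r, q}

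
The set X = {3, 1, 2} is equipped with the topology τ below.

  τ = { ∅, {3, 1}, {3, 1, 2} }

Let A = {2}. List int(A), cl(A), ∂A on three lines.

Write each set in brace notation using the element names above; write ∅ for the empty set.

interior: largest open inside A is ∅ (from ∅)
cl via duality: int({3, 1}) = {3, 1}, so X∖{3, 1} = {2}
cl∖int = {2}

int(A) = ∅
cl(A)  = {2}
∂A     = {2}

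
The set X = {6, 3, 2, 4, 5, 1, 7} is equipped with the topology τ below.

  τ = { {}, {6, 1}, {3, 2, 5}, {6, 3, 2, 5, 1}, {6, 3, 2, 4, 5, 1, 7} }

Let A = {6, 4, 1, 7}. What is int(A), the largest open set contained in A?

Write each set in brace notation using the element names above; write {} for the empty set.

{6, 1}

opens ⊆ A: {}, {6, 1}; union → int = {6, 1}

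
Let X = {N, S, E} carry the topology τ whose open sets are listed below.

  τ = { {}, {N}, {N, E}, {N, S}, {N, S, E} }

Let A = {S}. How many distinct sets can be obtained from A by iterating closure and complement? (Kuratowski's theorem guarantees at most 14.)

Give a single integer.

closure: X∖int(X∖A) = X∖{N, E} = {S}
Let k=closure and c=complement:
  1. A     = {S}
  2. cA    = {N, E}
  3. kcA   = {N, S, E}
  4. ckcA  = {}
— saturated at 4

4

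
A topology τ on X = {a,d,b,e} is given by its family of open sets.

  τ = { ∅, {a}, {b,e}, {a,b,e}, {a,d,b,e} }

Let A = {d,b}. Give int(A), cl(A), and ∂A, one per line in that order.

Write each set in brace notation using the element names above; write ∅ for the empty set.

int(A) = ∅
cl(A)  = {d,b,e}
∂A     = {d,b,e}

interior: largest open inside A is ∅ (from ∅)
cl via duality: int({a,e}) = {a}, so X∖{a} = {d,b,e}
cl∖int = {d,b,e}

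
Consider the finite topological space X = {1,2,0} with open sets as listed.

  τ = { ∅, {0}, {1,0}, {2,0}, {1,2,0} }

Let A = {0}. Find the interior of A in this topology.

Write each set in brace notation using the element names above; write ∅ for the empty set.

U open, U⊆A: ∅, {0}. int(A) = ⋃ = {0}

{0}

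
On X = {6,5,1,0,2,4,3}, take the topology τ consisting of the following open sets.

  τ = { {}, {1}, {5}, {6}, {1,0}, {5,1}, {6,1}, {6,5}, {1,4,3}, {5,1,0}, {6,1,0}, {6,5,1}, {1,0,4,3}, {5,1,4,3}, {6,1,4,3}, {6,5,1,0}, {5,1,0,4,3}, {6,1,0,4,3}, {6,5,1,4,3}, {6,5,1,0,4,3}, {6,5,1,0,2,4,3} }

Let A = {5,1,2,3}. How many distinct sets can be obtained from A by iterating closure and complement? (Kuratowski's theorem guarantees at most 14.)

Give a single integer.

cl via duality: int({6,0,4}) = {6}, so X∖{6} = {5,1,0,2,4,3}
Write k for closure, c for complement:
  1. A     = {5,1,2,3}
  2. kA    = {5,1,0,2,4,3}
  3. cA    = {6,0,4}
  4. ckA   = {6}
  5. kcA   = {6,0,2,4,3}
  6. kckA  = {6,2}
  7. ckcA  = {5,1}
  8. ckckA = {5,1,0,4,3}
applying k or c yields no new set

8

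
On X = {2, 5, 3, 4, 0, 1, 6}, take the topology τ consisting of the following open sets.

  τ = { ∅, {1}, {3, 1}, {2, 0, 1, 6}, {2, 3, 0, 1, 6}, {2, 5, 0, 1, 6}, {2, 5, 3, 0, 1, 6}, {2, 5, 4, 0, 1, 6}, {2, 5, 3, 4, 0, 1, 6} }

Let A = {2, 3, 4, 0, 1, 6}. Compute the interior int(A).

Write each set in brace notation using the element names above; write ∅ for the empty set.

interior: largest open inside A is {2, 3, 0, 1, 6} (from ∅, {1}, {3, 1}, {2, 0, 1, 6}, {2, 3, 0, 1, 6})

{2, 3, 0, 1, 6}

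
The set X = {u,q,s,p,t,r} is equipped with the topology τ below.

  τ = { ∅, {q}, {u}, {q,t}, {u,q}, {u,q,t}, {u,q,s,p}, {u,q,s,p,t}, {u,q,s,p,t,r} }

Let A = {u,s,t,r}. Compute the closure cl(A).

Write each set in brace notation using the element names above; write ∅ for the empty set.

{u,s,p,t,r}

closure: X∖int(X∖A) = X∖{q} = {u,s,p,t,r}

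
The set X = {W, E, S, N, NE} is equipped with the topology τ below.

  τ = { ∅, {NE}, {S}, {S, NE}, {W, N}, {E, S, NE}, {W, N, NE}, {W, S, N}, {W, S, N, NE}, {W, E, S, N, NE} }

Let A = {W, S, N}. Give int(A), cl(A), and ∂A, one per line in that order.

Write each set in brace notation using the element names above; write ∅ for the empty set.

opens ⊆ A: ∅, {S}, {W, N}, {W, S, N}; union → int = {W, S, N}
complement {E, NE}; its interior {NE}; cl(A) = X∖{NE} = {W, E, S, N}
boundary = {W, E, S, N} ∖ {W, S, N} = {E}

int(A) = {W, S, N}
cl(A)  = {W, E, S, N}
∂A     = {E}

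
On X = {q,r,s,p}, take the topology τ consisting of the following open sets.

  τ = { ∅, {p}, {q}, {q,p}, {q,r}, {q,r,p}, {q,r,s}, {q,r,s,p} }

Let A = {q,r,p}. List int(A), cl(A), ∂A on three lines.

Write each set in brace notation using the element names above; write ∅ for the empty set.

opens ⊆ A: ∅, {q}, {p}, {q,r}, {q,p}, {q,r,p}; union → int = {q,r,p}
complement {s}; its interior ∅; cl(A) = X∖∅ = {q,r,s,p}
boundary = {q,r,s,p} ∖ {q,r,p} = {s}

int(A) = {q,r,p}
cl(A)  = {q,r,s,p}
∂A     = {s}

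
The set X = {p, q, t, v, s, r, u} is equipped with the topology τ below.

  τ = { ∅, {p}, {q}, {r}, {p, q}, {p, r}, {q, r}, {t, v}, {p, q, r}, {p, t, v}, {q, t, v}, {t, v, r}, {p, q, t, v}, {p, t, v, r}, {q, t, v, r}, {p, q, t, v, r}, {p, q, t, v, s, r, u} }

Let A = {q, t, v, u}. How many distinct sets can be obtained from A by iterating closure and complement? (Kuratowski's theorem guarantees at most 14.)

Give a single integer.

X∖A={p, s, r}, int(X∖A)={p, r}, hence cl(A)={q, t, v, s, u}
Orbit (k=closure, c=complement):
  1. A     = {q, t, v, u}
  2. kA    = {q, t, v, s, u}
  3. cA    = {p, s, r}
  4. ckA   = {p, r}
  5. kcA   = {p, s, r, u}
  6. ckcA  = {q, t, v}
(closed under both — stop)

6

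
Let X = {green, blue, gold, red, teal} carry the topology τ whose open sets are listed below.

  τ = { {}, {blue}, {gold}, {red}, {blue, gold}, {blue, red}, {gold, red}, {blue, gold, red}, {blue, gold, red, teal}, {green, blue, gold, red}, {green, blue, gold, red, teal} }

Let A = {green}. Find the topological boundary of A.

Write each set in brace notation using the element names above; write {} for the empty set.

{green}

U open, U⊆A: {}. int(A) = ⋃ = {}
X∖A={blue, gold, red, teal}, int(X∖A)={blue, gold, red, teal}, hence cl(A)={green}
∂A: remove int from cl → {green}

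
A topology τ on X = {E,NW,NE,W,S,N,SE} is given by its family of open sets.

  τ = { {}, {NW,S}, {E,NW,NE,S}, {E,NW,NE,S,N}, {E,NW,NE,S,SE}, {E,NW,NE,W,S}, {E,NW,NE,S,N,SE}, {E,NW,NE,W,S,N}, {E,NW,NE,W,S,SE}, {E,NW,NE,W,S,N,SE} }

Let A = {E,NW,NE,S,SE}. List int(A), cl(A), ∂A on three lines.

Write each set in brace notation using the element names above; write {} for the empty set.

int(A) = {E,NW,NE,S,SE}
cl(A)  = {E,NW,NE,W,S,N,SE}
∂A     = {W,N}

U open, U⊆A: {}, {NW,S}, {E,NW,NE,S}, {E,NW,NE,S,SE}. int(A) = ⋃ = {E,NW,NE,S,SE}
X∖A={W,N}, int(X∖A)={}, hence cl(A)={E,NW,NE,W,S,N,SE}
∂A: remove int from cl → {W,N}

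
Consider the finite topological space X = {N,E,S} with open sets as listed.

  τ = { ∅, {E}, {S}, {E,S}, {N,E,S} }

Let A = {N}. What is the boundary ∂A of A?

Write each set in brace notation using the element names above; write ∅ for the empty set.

{N}

U open, U⊆A: ∅. int(A) = ⋃ = ∅
X∖A={E,S}, int(X∖A)={E,S}, hence cl(A)={N}
∂A: remove int from cl → {N}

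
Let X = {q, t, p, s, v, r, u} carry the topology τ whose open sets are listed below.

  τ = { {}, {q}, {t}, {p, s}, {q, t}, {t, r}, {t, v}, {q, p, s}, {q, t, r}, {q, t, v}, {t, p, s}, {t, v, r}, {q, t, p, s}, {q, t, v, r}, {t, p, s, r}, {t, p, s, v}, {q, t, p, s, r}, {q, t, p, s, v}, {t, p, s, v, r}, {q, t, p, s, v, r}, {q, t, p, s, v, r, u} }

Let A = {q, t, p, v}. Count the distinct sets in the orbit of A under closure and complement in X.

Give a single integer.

10

cl via duality: int({s, r, u}) = {}, so X∖{} = {q, t, p, s, v, r, u}
Write k for closure, c for complement:
  1. A     = {q, t, p, v}
  2. kA    = {q, t, p, s, v, r, u}
  3. cA    = {s, r, u}
  4. ckA   = {}
  5. kcA   = {p, s, r, u}
  6. ckcA  = {q, t, v}
  7. kckcA = {q, t, v, r, u}
  8. ckckcA = {p, s}
  9. kckckcA = {p, s, u}
  10. ckckckcA = {q, t, v, r}
applying k or c yields no new set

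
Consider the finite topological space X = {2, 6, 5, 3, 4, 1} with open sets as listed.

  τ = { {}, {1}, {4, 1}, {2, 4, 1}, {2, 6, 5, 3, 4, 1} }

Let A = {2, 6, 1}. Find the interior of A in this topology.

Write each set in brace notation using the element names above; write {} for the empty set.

{1}

interior: largest open inside A is {1} (from {}, {1})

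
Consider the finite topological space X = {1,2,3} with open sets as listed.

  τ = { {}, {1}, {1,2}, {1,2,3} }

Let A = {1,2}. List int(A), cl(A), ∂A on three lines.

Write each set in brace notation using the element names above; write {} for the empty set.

int(A) = {1,2}
cl(A)  = {1,2,3}
∂A     = {3}

interior: largest open inside A is {1,2} (from {}, {1}, {1,2})
cl via duality: int({3}) = {}, so X∖{} = {1,2,3}
cl∖int = {3}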